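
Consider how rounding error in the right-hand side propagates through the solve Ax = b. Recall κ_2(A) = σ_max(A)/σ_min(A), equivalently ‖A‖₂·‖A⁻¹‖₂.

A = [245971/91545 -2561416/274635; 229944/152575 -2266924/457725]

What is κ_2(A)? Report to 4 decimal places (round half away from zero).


M = AᵀA = [6880316641/724955625 -70734399736/2174866875; -70734399736/2174866875 727584075856/6524600625]. tr(M)=1263211081/10439361, det(M)=5856400/10439361
eigenvalues of AᵀA: λ = (tr ± √(tr²−4·det))/2 = 121, 48400/10439361
κ_2(A) = √(λ_max/λ_min) = √(121 / (48400/10439361)) = 161.5500

161.5500


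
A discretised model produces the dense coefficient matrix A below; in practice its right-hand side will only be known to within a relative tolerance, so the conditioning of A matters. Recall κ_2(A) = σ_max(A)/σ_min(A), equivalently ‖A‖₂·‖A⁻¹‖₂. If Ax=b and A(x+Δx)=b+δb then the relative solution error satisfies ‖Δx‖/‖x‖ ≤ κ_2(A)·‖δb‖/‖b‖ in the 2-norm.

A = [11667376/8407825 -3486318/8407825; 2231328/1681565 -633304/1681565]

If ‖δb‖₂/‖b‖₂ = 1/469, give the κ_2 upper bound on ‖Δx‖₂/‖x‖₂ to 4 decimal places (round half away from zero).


0.3091

AᵀA = [309867156736/84056505625 -90373254048/84056505625; -90373254048/84056505625 26374865764/84056505625]; tr = 537987236/134490409, det = 102400/134490409
eigenvalues of AᵀA: λ = (tr ± √(tr²−4·det))/2 = 4, 25600/134490409
σ_max=√4=2, σ_min=√(25600/134490409)=(160/11597) → κ = 144.9625
perturbation bound = 144.9625·1/469 = 0.3091


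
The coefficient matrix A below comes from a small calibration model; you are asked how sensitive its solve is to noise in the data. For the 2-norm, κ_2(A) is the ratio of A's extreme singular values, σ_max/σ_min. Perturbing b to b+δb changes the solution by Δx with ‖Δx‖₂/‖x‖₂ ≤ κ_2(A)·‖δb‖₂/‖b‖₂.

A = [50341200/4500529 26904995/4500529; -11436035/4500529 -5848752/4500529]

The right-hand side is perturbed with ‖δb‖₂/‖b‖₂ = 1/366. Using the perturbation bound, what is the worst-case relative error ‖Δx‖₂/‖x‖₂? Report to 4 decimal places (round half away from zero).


0.7057

form AᵀA = [1585377343225/12049233361 845518302720/12049233361; 845518302720/12049233361 450973620409/12049233361] with trace 7046197106/41692849 and determinant 17850625/41692849
λ_max, λ_min = (7046197106/41692849 ± √49645916682952052736/1738293657736801)/2 = 169, 105625/41692849
κ = σ_max/σ_min = 13/(325/6457) = 258.2800
perturbation bound = 258.2800·1/366 = 0.7057


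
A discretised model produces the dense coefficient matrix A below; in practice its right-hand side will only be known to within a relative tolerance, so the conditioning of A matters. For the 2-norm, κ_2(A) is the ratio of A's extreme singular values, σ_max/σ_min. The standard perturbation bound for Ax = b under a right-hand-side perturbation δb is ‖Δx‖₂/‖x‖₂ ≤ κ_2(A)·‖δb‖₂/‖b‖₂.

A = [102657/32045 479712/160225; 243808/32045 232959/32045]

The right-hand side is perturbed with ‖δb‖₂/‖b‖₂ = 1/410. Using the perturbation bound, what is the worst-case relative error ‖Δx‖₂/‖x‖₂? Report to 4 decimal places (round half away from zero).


0.6220

AᵀA = [414087577/6076225 1971787776/30381125; 1971787776/30381125 9389769201/151905625]; tr = 23474386/180625, det = 1172889/4515625
eigenvalues of AᵀA: λ = (tr ± √(tr²−4·det))/2 = 3249/25, 361/180625
σ_max=√(3249/25)=(57/5), σ_min=√(361/180625)=(19/425) → κ = 255.0000
worst-case relative error ≤ 255.0000 × 1/410 = 0.6220


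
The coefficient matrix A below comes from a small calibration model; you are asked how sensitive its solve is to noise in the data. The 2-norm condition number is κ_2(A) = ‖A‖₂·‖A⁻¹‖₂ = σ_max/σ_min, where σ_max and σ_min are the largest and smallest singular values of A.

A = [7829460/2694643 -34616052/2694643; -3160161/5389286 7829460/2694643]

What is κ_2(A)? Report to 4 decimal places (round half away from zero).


200.3750

form AᵀA = [151807491441/17278050916 -168587847450/4319512729; -168587847450/4319512729 749298929184/4319512729] with trace 1873291617/10278436 and determinant 2125764/2569609
λ_max, λ_min = (1873291617/10278436 ± √3508871889854873025/105646246606096)/2 = 729/4, 11664/2569609
κ = σ_max/σ_min = (27/2)/(108/1603) = 200.3750


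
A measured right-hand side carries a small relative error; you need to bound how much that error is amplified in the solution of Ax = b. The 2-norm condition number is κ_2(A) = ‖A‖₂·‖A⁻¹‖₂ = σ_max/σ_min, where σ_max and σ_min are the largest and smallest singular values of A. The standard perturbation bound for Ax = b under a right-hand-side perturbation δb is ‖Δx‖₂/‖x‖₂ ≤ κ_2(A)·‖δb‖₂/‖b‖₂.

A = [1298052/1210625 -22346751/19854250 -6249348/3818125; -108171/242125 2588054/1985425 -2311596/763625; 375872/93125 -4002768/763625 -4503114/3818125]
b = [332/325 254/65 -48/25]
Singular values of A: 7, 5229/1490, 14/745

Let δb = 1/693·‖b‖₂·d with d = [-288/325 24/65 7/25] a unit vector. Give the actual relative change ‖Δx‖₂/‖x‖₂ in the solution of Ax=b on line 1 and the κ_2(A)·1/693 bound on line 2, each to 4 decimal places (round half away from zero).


0.2922
0.5375

largest singular value 7, smallest 14/745
κ_2(A) = 7 / (14/745) = 372.5000
perturbation bound = 372.5000·1/693 = 0.5375
solve Ax = b  →  x = [-0.1714 0.4732 -1.0618]
‖b‖₂ = 4.4721 and ‖x‖₂ = 1.1751
re-solving with b+δb shifts x by Δx of norm 0.3434
realised ‖Δx‖/‖x‖ = 0.2922
so the bound overstates the realised error by a factor of ≈ 1.8393 (computed from the unrounded values)


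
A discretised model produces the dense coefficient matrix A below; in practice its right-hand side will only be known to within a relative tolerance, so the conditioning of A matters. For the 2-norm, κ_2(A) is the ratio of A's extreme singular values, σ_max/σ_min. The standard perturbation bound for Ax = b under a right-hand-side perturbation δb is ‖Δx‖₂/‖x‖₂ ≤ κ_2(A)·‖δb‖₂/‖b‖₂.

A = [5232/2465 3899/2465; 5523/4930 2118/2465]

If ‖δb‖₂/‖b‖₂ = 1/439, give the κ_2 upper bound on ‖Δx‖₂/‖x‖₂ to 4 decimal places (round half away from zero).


M = AᵀA = [19377/3364 3633/841; 3633/841 2725/841]. tr(M)=30277/3364, det(M)=9/3364
solving λ² − 30277/3364·λ + 9/3364 = 0 gives λ = 9, 1/3364
κ_2(A) = √(λ_max/λ_min) = √(9 / (1/3364)) = 174.0000
bound on ‖Δx‖/‖x‖: κ·ε = 174.0000·1/439 = 0.3964

0.3964


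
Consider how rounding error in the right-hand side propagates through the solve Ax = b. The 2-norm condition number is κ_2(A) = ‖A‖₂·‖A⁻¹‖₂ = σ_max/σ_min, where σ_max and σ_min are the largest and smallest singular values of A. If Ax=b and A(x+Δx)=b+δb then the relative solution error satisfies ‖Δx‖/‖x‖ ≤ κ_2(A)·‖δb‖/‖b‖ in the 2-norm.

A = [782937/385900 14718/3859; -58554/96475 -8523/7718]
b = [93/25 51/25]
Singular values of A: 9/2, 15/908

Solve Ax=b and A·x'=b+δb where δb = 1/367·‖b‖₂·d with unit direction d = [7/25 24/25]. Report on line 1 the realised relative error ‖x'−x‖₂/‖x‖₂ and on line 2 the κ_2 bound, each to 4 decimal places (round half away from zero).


0.0039
0.7422

σ_max = 9/2, σ_min = 15/908
κ_2(A) = (9/2) / (15/908) = 272.4000
worst-case relative error ≤ 272.4000 × 1/367 = 0.7422
solve Ax = b  →  x = [-159.9216 86.0471]
2-norm of b is 4.2426; of x, 181.6012
with δb = [0.0032 0.0111], A·Δx = δb → ‖Δx‖ = 0.6998
relative error = 0.0039
so the bound overstates the realised error by a factor of ≈ 192.6172 (computed from the unrounded values)


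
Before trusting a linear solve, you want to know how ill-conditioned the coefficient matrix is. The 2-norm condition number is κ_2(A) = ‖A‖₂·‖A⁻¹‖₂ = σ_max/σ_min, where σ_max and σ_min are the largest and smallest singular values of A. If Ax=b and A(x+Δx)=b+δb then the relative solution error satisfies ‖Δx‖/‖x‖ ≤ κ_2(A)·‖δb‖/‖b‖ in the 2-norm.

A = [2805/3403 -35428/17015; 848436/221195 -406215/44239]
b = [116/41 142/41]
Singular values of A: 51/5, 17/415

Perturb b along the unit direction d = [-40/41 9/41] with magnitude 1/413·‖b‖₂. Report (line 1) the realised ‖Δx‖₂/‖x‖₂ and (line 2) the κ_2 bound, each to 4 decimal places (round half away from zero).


0.0054
0.6029

from the listed singular values, σ₁ = 51/5, σ_n = 17/415
κ = σ_max/σ_min = (51/5)/(17/415) = 249.0000
worst-case relative error ≤ 249.0000 × 1/413 = 0.6029
solve Ax = b  →  x = [-44.9170 -19.1403]
‖b‖₂ = 4.4721 and ‖x‖₂ = 48.8251
with δb = [-0.0106 0.0024], A·Δx = δb → ‖Δx‖ = 0.2643
realised ‖Δx‖/‖x‖ = 0.0054
so the bound overstates the realised error by a factor of ≈ 111.3598 (computed from the unrounded values)


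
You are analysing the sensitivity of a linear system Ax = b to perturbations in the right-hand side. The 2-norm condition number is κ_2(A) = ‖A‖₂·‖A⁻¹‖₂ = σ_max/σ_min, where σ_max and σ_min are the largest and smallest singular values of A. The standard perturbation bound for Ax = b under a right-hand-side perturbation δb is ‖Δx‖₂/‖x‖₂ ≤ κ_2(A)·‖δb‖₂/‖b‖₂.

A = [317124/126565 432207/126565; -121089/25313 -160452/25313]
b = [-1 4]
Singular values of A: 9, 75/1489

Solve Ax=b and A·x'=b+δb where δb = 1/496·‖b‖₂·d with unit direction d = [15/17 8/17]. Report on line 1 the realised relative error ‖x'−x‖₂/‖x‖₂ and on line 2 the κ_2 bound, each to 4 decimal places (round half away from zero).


σ_max = 9, σ_min = 75/1489
κ_2(A) = 9 / (75/1489) = 178.6800
perturbation bound = 178.6800·1/496 = 0.3602
solve Ax = b  →  x = [-16.1493 11.5564]
2-norm of b is 4.1231; of x, 19.8583
with δb = [0.0073 0.0039], A·Δx = δb → ‖Δx‖ = 0.1650
relative error = 0.0083
realised/bound (from unrounded values) ≈ 0.0231

0.0083
0.3602


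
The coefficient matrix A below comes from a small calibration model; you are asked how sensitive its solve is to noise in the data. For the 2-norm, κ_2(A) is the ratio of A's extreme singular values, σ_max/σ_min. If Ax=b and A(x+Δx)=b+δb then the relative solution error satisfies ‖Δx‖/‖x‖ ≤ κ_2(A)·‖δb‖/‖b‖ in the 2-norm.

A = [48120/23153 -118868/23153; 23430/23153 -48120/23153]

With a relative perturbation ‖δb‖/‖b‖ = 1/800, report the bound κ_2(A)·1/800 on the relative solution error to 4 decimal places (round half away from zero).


M = AᵀA = [16949700/3171961 -40517040/3171961; -40517040/3171961 97308496/3171961]. tr(M)=676084/18769, det(M)=14400/18769
solving λ² − 676084/18769·λ + 14400/18769 = 0 gives λ = 36, 400/18769
κ_2(A) = √(λ_max/λ_min) = √(36 / (400/18769)) = 41.1000
worst-case relative error ≤ 41.1000 × 1/800 = 0.0514

0.0514


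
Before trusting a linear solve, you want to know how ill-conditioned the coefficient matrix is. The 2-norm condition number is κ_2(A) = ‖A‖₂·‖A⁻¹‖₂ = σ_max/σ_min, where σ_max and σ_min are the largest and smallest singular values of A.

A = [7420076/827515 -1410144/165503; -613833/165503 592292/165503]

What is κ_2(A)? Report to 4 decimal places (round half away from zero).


AᵀA = [13155948101/139722725 -2505859524/27944545; -2505859524/27944545 477314000/5588909]; tr = 865130969/4818025, det = 1149184/4818025
λ_max, λ_min = (865130969/4818025 ± √748429446333912561/23213364900625)/2 = 4489/25, 256/192721
κ = σ_max/σ_min = (67/5)/(16/439) = 367.6625

367.6625


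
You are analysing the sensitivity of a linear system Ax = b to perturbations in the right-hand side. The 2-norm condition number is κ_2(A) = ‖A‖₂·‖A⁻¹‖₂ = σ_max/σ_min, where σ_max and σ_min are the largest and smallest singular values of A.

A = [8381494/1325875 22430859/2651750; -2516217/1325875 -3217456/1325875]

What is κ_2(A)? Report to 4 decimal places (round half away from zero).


AᵀA = [122529263461/2812711225 163356596073/2812711225; 163356596073/2812711225 871282444681/11250844900]; tr = 54455979941/450033796, det = 228765625/450033796
λ_max, λ_min = (54455979941/450033796 ± √2965041942284142113481/202530417542169616)/2 = 121, 1890625/450033796
σ_max=√121=11, σ_min=√(1890625/450033796)=(1375/21214) → κ = 169.7120

169.7120


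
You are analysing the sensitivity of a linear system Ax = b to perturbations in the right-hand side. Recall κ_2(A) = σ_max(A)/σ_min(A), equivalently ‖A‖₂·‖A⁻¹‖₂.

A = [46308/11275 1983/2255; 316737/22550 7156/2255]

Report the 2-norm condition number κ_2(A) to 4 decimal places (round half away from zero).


AᵀA = [174240081/813604 9800910/203401; 9800910/203401 2205625/203401]; tr = 108901/484, det = 225/484
solving λ² − 108901/484·λ + 225/484 = 0 gives λ = 225, 1/484
so κ_2 = √(225 / (1/484)) = 330.0000

330.0000


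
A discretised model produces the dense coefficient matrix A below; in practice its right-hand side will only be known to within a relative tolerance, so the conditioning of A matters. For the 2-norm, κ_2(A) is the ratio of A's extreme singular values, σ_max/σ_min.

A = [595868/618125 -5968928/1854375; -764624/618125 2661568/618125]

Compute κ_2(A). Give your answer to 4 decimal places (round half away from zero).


M = AᵀA = [37588341392/15283140625 -386479580032/45849421875; -386479580032/45849421875 3975343977472/137548265625]. tr(M)=1380364496/44015445, det(M)=157351936/5501930625
solving λ² − 1380364496/44015445·λ + 157351936/5501930625 = 0 gives λ = 784/25, 200704/220077225
σ_max=√(784/25)=(28/5), σ_min=√(200704/220077225)=(448/14835) → κ = 185.4375

185.4375


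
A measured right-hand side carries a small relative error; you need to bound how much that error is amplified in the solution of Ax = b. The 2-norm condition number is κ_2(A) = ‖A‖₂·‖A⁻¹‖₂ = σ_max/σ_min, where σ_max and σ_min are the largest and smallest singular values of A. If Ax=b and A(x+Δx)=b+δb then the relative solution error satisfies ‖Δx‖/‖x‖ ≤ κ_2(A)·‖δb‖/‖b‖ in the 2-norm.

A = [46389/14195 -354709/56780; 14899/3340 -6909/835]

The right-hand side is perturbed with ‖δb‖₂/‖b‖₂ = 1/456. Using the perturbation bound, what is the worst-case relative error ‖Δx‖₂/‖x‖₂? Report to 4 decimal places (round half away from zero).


0.3662

AᵀA = [3943332289/128958736 -462034440/8059921; -462034440/8059921 13861671601/128958736]; tr = 30804505/223112, det = 4879681/7139584
eigenvalues of AᵀA: λ = (tr ± √(tr²−4·det))/2 = 2209/16, 2209/446224
κ_2(A) = √(λ_max/λ_min) = √((2209/16) / (2209/446224)) = 167.0000
bound on ‖Δx‖/‖x‖: κ·ε = 167.0000·1/456 = 0.3662


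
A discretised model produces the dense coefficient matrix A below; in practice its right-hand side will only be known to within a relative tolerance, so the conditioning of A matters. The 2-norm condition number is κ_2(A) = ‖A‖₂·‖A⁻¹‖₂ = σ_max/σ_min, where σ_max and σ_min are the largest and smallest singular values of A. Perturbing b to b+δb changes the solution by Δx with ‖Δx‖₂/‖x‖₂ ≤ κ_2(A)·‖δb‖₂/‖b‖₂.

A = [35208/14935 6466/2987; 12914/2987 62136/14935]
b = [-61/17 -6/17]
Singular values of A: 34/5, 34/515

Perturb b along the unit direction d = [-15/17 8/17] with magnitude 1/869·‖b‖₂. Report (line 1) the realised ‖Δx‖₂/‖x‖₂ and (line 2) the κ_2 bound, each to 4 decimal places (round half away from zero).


0.0014
0.1185

largest singular value 34/5, smallest 34/515
κ = σ_max/σ_min = (34/5)/(34/515) = 103.0000
bound on ‖Δx‖/‖x‖: κ·ε = 103.0000·1/869 = 0.1185
solve Ax = b  →  x = [-31.5517 32.7028]
‖b‖₂ = 3.6056 and ‖x‖₂ = 45.4421
with δb = [-0.0037 0.0020], A·Δx = δb → ‖Δx‖ = 0.0628
realised ‖Δx‖/‖x‖ = 0.0014
realised/bound (from unrounded values) ≈ 0.0117


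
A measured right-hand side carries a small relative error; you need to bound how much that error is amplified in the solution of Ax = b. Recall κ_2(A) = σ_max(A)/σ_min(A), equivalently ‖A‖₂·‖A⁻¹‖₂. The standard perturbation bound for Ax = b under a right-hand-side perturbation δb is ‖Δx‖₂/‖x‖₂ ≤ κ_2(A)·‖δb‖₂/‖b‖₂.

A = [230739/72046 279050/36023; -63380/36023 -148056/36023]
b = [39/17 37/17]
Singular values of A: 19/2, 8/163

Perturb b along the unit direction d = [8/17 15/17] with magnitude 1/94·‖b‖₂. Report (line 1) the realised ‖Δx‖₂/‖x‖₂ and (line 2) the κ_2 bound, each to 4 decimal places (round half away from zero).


from the listed singular values, σ₁ = 19/2, σ_n = 8/163
κ_2(A) = (19/2) / (8/163) = 193.5625
worst-case relative error ≤ 193.5625 × 1/94 = 2.0592
solve Ax = b  →  x = [-56.3826 23.6068]
‖b‖ = 3.1623, ‖x‖ = 61.1251
δb = ε·‖b‖·d = [0.0158 0.0297]; solving A·Δx = δb gives ‖Δx‖ = 0.6854
relative error = 0.0112
tightness: 0.0112 against a bound of 2.0592 (unrounded ratio ≈ 0.0054)

0.0112
2.0592


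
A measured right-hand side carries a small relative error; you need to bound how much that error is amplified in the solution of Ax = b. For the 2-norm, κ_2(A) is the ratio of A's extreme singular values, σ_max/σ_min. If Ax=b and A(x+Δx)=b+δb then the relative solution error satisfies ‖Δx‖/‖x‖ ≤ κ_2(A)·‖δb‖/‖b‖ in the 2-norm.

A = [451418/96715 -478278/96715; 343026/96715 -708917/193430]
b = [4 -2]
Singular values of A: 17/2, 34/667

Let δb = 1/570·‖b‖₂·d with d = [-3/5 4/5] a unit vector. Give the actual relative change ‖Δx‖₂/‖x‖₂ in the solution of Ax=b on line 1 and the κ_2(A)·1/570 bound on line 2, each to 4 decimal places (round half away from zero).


0.0020
0.2925

σ_max = 17/2, σ_min = 34/667
condition number: (17/2) ÷ (34/667) = 166.7500
worst-case relative error ≤ 166.7500 × 1/570 = 0.2925
solve Ax = b  →  x = [-56.6613 -54.2880]
‖b‖ = 4.4721, ‖x‖ = 78.4709
re-solving with b+δb shifts x by Δx of norm 0.1539
realised ‖Δx‖/‖x‖ = 0.0020
realised/bound (from unrounded values) ≈ 0.0067


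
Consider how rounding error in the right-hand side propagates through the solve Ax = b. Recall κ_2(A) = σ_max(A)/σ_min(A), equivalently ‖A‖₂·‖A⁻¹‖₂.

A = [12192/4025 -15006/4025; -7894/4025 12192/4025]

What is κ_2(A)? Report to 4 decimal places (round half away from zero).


AᵀA = [8438404/648025 -11167872/648025; -11167872/648025 14952996/648025]; tr = 935656/25921, det = 90000/25921
char-poly roots: 36 and 2500/25921
κ = σ_max/σ_min = 6/(50/161) = 19.3200

19.3200


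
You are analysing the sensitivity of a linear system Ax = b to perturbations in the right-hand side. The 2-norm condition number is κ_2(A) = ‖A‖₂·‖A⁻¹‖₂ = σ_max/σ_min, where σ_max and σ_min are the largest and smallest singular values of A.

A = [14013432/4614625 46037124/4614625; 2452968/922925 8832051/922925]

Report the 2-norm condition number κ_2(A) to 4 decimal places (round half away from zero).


81.4720

M = AᵀA = [412369294464/25320765625 1411125527448/25320765625; 1411125527448/25320765625 4838935681161/25320765625]. tr(M)=8402087961/40513225, det(M)=10497600/1620529
eigenvalues of AᵀA: λ = (tr ± √(tr²−4·det))/2 = 5184/25, 50625/1620529
κ_2(A) = √(λ_max/λ_min) = √((5184/25) / (50625/1620529)) = 81.4720


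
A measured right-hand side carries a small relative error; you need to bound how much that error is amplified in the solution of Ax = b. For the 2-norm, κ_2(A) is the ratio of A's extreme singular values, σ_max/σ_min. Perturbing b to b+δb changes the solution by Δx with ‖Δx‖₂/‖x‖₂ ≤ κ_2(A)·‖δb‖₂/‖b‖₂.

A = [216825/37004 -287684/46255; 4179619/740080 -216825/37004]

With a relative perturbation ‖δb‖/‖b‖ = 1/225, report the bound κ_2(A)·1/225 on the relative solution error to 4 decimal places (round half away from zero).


0.7822

M = AᵀA = [43132517521/651270400 -452860695/6512704; -452860695/6512704 2972081281/40704400]. tr(M)=107830937/774400, det(M)=12117361/19360000
λ_max, λ_min = (107830937/774400 ± √18601615335681/959512576)/2 = 3481/25, 3481/774400
κ_2(A) = √(λ_max/λ_min) = √((3481/25) / (3481/774400)) = 176.0000
bound on ‖Δx‖/‖x‖: κ·ε = 176.0000·1/225 = 0.7822


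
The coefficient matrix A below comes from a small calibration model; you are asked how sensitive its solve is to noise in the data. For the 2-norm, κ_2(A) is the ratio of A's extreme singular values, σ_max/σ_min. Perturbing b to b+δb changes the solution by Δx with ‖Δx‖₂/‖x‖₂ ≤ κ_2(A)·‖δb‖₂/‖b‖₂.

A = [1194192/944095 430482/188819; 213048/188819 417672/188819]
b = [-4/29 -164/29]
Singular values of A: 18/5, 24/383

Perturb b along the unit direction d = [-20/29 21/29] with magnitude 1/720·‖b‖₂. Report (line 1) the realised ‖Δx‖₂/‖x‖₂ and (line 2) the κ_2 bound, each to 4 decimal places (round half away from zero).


largest singular value 18/5, smallest 24/383
condition number: (18/5) ÷ (24/383) = 57.4500
worst-case relative error ≤ 57.4500 × 1/720 = 0.0798
solve Ax = b  →  x = [55.8007 -31.0196]
‖b‖₂ = 5.6569 and ‖x‖₂ = 63.8430
δb = ε·‖b‖·d = [-0.0054 0.0057]; solving A·Δx = δb gives ‖Δx‖ = 0.1254
dividing the unrounded norms, ‖Δx‖/‖x‖ = 0.0020
tightness: 0.0020 against a bound of 0.0798 (unrounded ratio ≈ 0.0246)

0.0020
0.0798


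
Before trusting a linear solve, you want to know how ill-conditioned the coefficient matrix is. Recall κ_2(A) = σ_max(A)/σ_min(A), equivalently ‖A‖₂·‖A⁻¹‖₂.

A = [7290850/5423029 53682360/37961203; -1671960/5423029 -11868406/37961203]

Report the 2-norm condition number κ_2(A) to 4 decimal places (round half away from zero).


255.4160

M = AᵀA = [33284916100/17495088361 244636248960/122465618527; 244636248960/122465618527 1798128992356/857259329689]. tr(M)=4077395816/1019333329, det(M)=250000/1019333329
char-poly roots: 4 and 62500/1019333329
κ = σ_max/σ_min = 2/(250/31927) = 255.4160


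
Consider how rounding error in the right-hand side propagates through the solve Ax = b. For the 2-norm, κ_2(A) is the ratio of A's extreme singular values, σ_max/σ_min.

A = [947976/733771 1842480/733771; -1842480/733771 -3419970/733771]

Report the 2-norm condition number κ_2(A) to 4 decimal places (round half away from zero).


AᵀA = [14856024384/1863044569 27847242720/1863044569; 27847242720/1863044569 52217741700/1863044569]; tr = 232089156/6446521, det = 518400/6446521
eigenvalues of AᵀA: λ = (tr ± √(tr²−4·det))/2 = 36, 14400/6446521
κ_2(A) = √(λ_max/λ_min) = √(36 / (14400/6446521)) = 126.9500

126.9500


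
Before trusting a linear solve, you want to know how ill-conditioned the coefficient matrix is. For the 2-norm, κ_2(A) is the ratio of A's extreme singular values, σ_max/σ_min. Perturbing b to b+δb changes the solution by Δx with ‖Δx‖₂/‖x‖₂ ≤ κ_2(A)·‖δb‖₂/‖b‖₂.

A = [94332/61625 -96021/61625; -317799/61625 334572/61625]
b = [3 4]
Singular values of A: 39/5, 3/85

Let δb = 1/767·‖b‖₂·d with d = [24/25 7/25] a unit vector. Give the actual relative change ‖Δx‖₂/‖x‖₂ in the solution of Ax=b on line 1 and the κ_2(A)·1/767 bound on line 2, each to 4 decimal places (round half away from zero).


0.0016
0.2881

largest singular value 39/5, smallest 3/85
κ_2(A) = (39/5) / (3/85) = 221.0000
worst-case relative error ≤ 221.0000 × 1/767 = 0.2881
solve Ax = b  →  x = [81.8037 78.4394]
2-norm of b is 5.0000; of x, 113.3340
with δb = [0.0063 0.0018], A·Δx = δb → ‖Δx‖ = 0.1847
relative error = 0.0016
so the bound overstates the realised error by a factor of ≈ 176.8010 (computed from the unrounded values)


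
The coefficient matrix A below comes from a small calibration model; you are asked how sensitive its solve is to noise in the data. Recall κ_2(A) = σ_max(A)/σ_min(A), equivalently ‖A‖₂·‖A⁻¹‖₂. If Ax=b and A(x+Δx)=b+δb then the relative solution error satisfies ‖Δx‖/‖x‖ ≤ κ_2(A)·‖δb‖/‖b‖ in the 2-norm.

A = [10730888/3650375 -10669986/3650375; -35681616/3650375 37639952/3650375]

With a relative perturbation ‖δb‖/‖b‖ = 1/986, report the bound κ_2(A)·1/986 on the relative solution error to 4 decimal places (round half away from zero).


form AᵀA = [76597499456/735185525 -3216668112/29407421; -3216668112/29407421 84447701396/735185525] with trace 5553282788/25351225 and determinant 1919140864/633780625
λ_max, λ_min = (5553282788/25351225 ± √1233246612480042384/25707384360025)/2 = 5476/25, 350464/25351225
so κ_2 = √((5476/25) / (350464/25351225)) = 125.8750
worst-case relative error ≤ 125.8750 × 1/986 = 0.1277

0.1277


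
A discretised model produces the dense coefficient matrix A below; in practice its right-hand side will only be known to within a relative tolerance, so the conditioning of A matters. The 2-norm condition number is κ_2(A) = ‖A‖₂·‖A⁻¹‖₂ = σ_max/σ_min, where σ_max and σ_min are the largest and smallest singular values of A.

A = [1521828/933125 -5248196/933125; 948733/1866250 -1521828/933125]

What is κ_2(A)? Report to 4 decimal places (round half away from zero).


form AᵀA = [81311489213/27863112500 -69670046754/6965778125; -69670046754/6965778125 238876173728/6965778125] with trace 8294529473/222904900 and determinant 55383364/1393155625
char-poly roots: 3721/100 and 59536/55726225
κ_2(A) = √(λ_max/λ_min) = √((3721/100) / (59536/55726225)) = 186.6250

186.6250


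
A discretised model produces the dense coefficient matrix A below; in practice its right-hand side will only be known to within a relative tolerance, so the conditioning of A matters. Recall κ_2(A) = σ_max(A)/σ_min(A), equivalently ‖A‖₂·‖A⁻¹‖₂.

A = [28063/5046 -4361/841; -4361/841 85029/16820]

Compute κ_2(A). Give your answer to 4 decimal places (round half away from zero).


M = AᵀA = [1750525/30276 -2777957/50460; -2777957/50460 17642401/336400]. tr(M)=396949/3600, det(M)=2401/1600
eigenvalues of AᵀA: λ = (tr ± √(tr²−4·det))/2 = 441/4, 49/3600
κ = σ_max/σ_min = (21/2)/(7/60) = 90.0000

90.0000


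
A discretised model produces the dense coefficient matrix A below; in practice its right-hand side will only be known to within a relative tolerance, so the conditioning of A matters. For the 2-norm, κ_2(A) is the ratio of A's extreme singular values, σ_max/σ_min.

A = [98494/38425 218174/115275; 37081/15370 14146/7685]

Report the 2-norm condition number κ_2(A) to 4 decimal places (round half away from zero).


127.2000

AᵀA = [87014609/7022500 48940991/5266875; 48940991/5266875 110136136/15800625]; tr = 48947041/2528100, det = 14641/632025
char-poly roots: 484/25 and 121/101124
κ_2(A) = √(λ_max/λ_min) = √((484/25) / (121/101124)) = 127.2000


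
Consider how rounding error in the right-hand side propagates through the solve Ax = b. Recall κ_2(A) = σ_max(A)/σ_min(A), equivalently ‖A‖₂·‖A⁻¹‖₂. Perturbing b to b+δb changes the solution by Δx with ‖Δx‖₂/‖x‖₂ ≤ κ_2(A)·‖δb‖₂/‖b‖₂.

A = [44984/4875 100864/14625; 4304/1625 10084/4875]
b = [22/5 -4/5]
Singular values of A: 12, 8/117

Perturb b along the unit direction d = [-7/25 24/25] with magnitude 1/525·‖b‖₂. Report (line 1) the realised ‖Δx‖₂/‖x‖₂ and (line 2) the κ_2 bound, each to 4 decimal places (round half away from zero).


0.0043
0.3343

from the listed singular values, σ₁ = 12, σ_n = 8/117
κ_2(A) = 12 / (8/117) = 175.5000
bound on ‖Δx‖/‖x‖: κ·ε = 175.5000·1/525 = 0.3343
solve Ax = b  →  x = [17.8167 -23.2000]
‖b‖₂ = 4.4721 and ‖x‖₂ = 29.2519
Δx = A⁻¹·δb where δb = 1/525·4.4721·d; ‖Δx‖ = 0.1246
dividing the unrounded norms, ‖Δx‖/‖x‖ = 0.0043
tightness: 0.0043 against a bound of 0.3343 (unrounded ratio ≈ 0.0127)


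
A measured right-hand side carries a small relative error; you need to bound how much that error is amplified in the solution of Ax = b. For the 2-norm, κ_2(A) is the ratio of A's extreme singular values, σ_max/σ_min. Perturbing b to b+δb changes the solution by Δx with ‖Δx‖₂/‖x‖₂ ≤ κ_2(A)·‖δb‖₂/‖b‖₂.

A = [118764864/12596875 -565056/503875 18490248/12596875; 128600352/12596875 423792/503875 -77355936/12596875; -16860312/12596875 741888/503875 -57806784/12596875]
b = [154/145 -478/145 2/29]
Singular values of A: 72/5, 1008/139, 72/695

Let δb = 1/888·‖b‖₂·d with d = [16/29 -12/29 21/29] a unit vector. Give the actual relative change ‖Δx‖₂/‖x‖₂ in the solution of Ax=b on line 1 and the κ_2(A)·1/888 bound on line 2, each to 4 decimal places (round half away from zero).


σ_max = 72/5, σ_min = 72/695
κ = σ_max/σ_min = (72/5)/(72/695) = 139.0000
worst-case relative error ≤ 139.0000 × 1/888 = 0.1565
solve Ax = b  →  x = [1.4544 18.4561 5.4824]
‖b‖₂ = 3.4641 and ‖x‖₂ = 19.3080
re-solving with b+δb shifts x by Δx of norm 0.0377
relative error = 0.0020
so the bound overstates the realised error by a factor of ≈ 80.2620 (computed from the unrounded values)

0.0020
0.1565


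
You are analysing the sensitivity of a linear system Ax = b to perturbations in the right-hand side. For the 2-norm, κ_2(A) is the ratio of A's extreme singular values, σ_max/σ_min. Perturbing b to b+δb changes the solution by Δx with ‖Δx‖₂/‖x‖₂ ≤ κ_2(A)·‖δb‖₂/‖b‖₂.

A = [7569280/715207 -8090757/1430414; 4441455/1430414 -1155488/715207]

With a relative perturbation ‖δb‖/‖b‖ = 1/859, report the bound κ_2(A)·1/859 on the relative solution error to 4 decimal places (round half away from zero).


M = AᵀA = [248902521390625/2046084211396 -33186626550000/511521052849; -33186626550000/511521052849 70800958905625/2046084211396]. tr(M)=553120208125/3539938082, det(M)=6103515625/28319504656
λ_max, λ_min = (553120208125/3539938082 ± √76482790400636451562500/3132790406098459681)/2 = 625/4, 9765625/7079876164
σ_max=√(625/4)=(25/2), σ_min=√(9765625/7079876164)=(3125/84142) → κ = 336.5680
worst-case relative error ≤ 336.5680 × 1/859 = 0.3918

0.3918


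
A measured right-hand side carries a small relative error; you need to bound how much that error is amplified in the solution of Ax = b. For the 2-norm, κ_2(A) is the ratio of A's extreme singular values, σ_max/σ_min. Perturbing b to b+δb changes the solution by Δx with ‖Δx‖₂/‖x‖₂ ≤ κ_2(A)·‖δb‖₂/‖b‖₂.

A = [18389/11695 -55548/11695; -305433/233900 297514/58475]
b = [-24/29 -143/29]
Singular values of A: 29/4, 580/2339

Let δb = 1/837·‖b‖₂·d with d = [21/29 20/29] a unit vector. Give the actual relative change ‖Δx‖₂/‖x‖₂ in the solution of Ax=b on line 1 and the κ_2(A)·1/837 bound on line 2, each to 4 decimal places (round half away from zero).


largest singular value 29/4, smallest 580/2339
κ_2(A) = (29/4) / (580/2339) = 29.2375
bound on ‖Δx‖/‖x‖: κ·ε = 29.2375·1/837 = 0.0349
solve Ax = b  →  x = [-15.3699 -4.9139]
‖b‖₂ = 5.0000 and ‖x‖₂ = 16.1363
re-solving with b+δb shifts x by Δx of norm 0.0241
dividing the unrounded norms, ‖Δx‖/‖x‖ = 0.0015
tightness: 0.0015 against a bound of 0.0349 (unrounded ratio ≈ 0.0427)

0.0015
0.0349


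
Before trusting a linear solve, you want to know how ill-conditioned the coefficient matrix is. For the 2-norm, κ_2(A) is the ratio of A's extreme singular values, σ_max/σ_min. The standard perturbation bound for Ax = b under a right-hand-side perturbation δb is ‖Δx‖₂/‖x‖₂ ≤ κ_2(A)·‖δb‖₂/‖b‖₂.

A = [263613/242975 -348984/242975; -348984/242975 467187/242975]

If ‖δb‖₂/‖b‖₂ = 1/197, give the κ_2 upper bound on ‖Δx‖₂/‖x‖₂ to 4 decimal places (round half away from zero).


M = AᵀA = [7651265841/2361474025 -10201500288/2361474025; -10201500288/2361474025 13602141009/2361474025]. tr(M)=850136274/94458961, det(M)=50625/94458961
eigenvalues of AᵀA: λ = (tr ± √(tr²−4·det))/2 = 9, 5625/94458961
κ = σ_max/σ_min = 3/(75/9719) = 388.7600
perturbation bound = 388.7600·1/197 = 1.9734

1.9734


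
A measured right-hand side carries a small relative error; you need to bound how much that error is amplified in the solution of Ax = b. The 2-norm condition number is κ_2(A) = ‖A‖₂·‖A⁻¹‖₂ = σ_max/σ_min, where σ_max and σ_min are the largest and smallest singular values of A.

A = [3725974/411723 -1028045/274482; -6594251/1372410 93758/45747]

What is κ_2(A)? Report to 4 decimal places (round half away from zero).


223.5600

form AᵀA = [473687926837/4511999700 -3289422248/75199995; -3289422248/75199995 365540797/20053332] with trace 21382100237/173538450 and determinant 1874161/6170256
char-poly roots: 12321/100 and 34225/13883076
κ_2(A) = √(λ_max/λ_min) = √((12321/100) / (34225/13883076)) = 223.5600


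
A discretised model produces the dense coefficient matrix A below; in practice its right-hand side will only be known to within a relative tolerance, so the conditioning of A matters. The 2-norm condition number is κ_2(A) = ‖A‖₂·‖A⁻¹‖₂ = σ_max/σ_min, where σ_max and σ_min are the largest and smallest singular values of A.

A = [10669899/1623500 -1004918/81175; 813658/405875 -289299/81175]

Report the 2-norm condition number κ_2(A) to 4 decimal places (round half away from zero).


form AᵀA = [199102998601/4217203600 -9331148277/105430090; -9331148277/105430090 1749686557/10543009] with trace 3110649209/14592400 and determinant 28398241/14592400
solving λ² − 3110649209/14592400·λ + 28398241/14592400 = 0 gives λ = 5329/25, 5329/583696
so κ_2 = √((5329/25) / (5329/583696)) = 152.8000

152.8000


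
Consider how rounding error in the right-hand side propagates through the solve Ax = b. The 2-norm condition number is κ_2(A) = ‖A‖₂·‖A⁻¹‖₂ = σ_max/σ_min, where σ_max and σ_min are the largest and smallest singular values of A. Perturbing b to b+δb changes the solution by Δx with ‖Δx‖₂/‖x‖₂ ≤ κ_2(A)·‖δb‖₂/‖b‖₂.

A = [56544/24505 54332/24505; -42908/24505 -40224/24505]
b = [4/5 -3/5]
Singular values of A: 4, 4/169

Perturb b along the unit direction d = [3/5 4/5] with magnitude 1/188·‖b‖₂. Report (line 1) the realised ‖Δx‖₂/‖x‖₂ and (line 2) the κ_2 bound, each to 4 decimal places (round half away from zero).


σ_max = 4, σ_min = 4/169
κ = σ_max/σ_min = 4/(4/169) = 169.0000
κ_2(A)·‖δb‖/‖b‖ = 0.8989
solve Ax = b  →  x = [0.1810 0.1724]
‖b‖₂ = 1.0000 and ‖x‖₂ = 0.2500
re-solving with b+δb shifts x by Δx of norm 0.2247
relative error = 0.8989
tightness: 0.8989 against a bound of 0.8989; the bound is attained (ratio 1)

0.8989
0.8989


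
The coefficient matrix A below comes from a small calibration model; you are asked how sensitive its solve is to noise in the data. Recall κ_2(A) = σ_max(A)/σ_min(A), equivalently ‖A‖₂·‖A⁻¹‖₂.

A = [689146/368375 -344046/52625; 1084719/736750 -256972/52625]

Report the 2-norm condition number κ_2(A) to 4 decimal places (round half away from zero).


form AᵀA = [123052165849/21712022500 -15058765206/775429375; -15058765206/775429375 7376090356/110775625] with trace 2510025401/34739236 and determinant 2088025/8684809
solving λ² − 2510025401/34739236·λ + 2088025/8684809 = 0 gives λ = 289/4, 28900/8684809
κ = σ_max/σ_min = (17/2)/(170/2947) = 147.3500

147.3500


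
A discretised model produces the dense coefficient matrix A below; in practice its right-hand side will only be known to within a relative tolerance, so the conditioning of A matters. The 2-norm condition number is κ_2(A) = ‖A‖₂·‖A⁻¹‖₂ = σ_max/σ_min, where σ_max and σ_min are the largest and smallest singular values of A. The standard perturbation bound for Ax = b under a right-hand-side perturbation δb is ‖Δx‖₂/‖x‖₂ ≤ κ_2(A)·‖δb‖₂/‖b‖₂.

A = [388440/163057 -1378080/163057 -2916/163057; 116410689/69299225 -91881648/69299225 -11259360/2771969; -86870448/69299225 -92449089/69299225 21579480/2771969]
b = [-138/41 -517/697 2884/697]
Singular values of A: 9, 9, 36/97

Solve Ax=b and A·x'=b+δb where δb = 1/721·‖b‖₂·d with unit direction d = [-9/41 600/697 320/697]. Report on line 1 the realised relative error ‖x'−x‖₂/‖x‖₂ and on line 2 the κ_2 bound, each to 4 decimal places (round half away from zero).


0.0037
0.0336

largest singular value 9, smallest 36/97
condition number: 9 ÷ (36/97) = 24.2500
perturbation bound = 24.2500·1/721 = 0.0336
solve Ax = b  →  x = [4.8602 1.7648 1.6165]
‖b‖ = 5.3852, ‖x‖ = 5.4175
δb = ε·‖b‖·d = [-0.0016 0.0064 0.0034]; solving A·Δx = δb gives ‖Δx‖ = 0.0201
relative error = 0.0037
so the bound overstates the realised error by a factor of ≈ 9.0540 (computed from the unrounded values)


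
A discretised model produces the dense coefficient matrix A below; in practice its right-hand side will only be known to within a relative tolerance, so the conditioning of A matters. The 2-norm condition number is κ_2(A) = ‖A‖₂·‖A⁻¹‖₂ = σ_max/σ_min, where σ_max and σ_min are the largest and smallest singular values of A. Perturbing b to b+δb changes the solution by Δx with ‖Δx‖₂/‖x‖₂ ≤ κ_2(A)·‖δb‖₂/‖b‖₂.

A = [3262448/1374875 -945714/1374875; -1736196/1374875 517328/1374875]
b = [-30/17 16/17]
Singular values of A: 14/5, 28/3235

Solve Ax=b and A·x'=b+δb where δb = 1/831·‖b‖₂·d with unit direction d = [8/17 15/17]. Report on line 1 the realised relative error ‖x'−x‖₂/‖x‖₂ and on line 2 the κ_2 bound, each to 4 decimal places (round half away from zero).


0.3893
0.3893

σ_max = 14/5, σ_min = 28/3235
κ = σ_max/σ_min = (14/5)/(28/3235) = 323.5000
perturbation bound = 323.5000·1/831 = 0.3893
solve Ax = b  →  x = [-0.6857 0.2000]
‖b‖ = 2.0000, ‖x‖ = 0.7143
with δb = [0.0011 0.0021], A·Δx = δb → ‖Δx‖ = 0.2781
relative error = 0.3893
tightness: 0.3893 against a bound of 0.3893; the bound is attained (ratio 1)


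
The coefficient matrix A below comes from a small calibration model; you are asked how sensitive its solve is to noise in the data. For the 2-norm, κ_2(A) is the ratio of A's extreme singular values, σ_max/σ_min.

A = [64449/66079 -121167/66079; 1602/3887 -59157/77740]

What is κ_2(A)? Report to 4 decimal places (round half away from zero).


373.7500

M = AᵀA = [28966653/25836889 -543107187/258368890; -543107187/258368890 40733413569/10334755600]. tr(M)=181038321/35760400, det(M)=6561/35760400
char-poly roots: 81/16 and 81/2235025
σ_max=√(81/16)=(9/4), σ_min=√(81/2235025)=(9/1495) → κ = 373.7500


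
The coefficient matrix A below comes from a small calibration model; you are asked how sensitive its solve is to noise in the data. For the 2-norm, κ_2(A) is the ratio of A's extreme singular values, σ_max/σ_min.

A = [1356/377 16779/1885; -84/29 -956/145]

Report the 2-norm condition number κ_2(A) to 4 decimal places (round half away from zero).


69.6000

AᵀA = [3031200/142129 7264740/142129; 7264740/142129 17439601/142129]; tr = 121129/841, det = 3600/841
char-poly roots: 144 and 25/841
κ = σ_max/σ_min = 12/(5/29) = 69.6000


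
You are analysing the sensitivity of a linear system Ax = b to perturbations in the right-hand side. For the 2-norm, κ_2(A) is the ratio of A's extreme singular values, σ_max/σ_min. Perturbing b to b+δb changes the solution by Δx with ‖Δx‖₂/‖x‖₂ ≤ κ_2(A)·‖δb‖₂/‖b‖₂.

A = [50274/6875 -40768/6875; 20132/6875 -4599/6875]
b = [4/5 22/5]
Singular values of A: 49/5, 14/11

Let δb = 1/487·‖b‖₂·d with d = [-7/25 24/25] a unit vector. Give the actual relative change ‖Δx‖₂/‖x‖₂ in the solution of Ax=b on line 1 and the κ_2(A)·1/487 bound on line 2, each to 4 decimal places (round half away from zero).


largest singular value 49/5, smallest 14/11
κ = σ_max/σ_min = (49/5)/(14/11) = 7.7000
perturbation bound = 7.7000·1/487 = 0.0158
solve Ax = b  →  x = [2.0490 2.3918]
‖b‖₂ = 4.4721 and ‖x‖₂ = 3.1495
Δx = A⁻¹·δb where δb = 1/487·4.4721·d; ‖Δx‖ = 0.0072
relative error = 0.0023
so the bound overstates the realised error by a factor of ≈ 6.9016 (computed from the unrounded values)

0.0023
0.0158
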